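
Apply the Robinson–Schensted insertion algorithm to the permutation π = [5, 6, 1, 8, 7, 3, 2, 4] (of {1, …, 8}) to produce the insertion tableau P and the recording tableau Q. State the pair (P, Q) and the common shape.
P = [1, 2, 4] / [3, 6, 7] / [5] / [8];  Q = [1, 2, 4] / [3, 5, 8] / [6] / [7];  common shape = (3, 3, 1, 1)

Row-insert the values π_1, π_2, … into P one at a time, bumping the leftmost entry strictly greater than the inserted value down to the next row. The recording tableau Q records, in position (i, j), the step at which that cell was added to P.
  Insert 5 (step 1): P = [5];  Q = [1]
  Insert 6 (step 2): P = [5, 6];  Q = [1, 2]
  Insert 1 (step 3): P = [1, 6] / [5];  Q = [1, 2] / [3]
  Insert 8 (step 4): P = [1, 6, 8] / [5];  Q = [1, 2, 4] / [3]
  Insert 7 (step 5): P = [1, 6, 7] / [5, 8];  Q = [1, 2, 4] / [3, 5]
  Insert 3 (step 6): P = [1, 3, 7] / [5, 6] / [8];  Q = [1, 2, 4] / [3, 5] / [6]
  Insert 2 (step 7): P = [1, 2, 7] / [3, 6] / [5] / [8];  Q = [1, 2, 4] / [3, 5] / [6] / [7]
  Insert 4 (step 8): P = [1, 2, 4] / [3, 6, 7] / [5] / [8];  Q = [1, 2, 4] / [3, 5, 8] / [6] / [7]
Final shape: (3, 3, 1, 1).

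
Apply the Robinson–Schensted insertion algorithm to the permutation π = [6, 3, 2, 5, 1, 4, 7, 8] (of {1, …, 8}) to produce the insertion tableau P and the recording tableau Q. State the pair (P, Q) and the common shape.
P = [1, 4, 7, 8] / [2, 5] / [3] / [6];  Q = [1, 4, 7, 8] / [2, 6] / [3] / [5];  common shape = (4, 2, 1, 1)

Row-insert the values π_1, π_2, … into P one at a time, bumping the leftmost entry strictly greater than the inserted value down to the next row. The recording tableau Q records, in position (i, j), the step at which that cell was added to P.
  Insert 6 (step 1): P = [6];  Q = [1]
  Insert 3 (step 2): P = [3] / [6];  Q = [1] / [2]
  Insert 2 (step 3): P = [2] / [3] / [6];  Q = [1] / [2] / [3]
  Insert 5 (step 4): P = [2, 5] / [3] / [6];  Q = [1, 4] / [2] / [3]
  Insert 1 (step 5): P = [1, 5] / [2] / [3] / [6];  Q = [1, 4] / [2] / [3] / [5]
  Insert 4 (step 6): P = [1, 4] / [2, 5] / [3] / [6];  Q = [1, 4] / [2, 6] / [3] / [5]
  Insert 7 (step 7): P = [1, 4, 7] / [2, 5] / [3] / [6];  Q = [1, 4, 7] / [2, 6] / [3] / [5]
  Insert 8 (step 8): P = [1, 4, 7, 8] / [2, 5] / [3] / [6];  Q = [1, 4, 7, 8] / [2, 6] / [3] / [5]
Final shape: (4, 2, 1, 1).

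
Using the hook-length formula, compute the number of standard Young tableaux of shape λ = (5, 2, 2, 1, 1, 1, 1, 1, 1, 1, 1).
# SYT of shape (5, 2, 2, 1, 1, 1, 1, 1, 1, 1, 1) = 74256

Hook-length formula: f^λ = n! / Π hook(c), product over all cells c of the Young diagram. For λ = (5, 2, 2, 1, 1, 1, 1, 1, 1, 1, 1), n = 17 boxes. Hook lengths by row (left-to-right, top-to-bottom): [15, 6, 3, 2, 1]; [11, 2]; [10, 1]; [8]; [7]; [6]; [5]; [4]; [3]; [2]; [1]. Product of hooks = 4790016000. So f^λ = 17! / 4790016000 = 355687428096000 / 4790016000 = 74256.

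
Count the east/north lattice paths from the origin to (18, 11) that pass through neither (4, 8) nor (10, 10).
Number of paths = 32722626

Inclusion–exclusion. Total paths: C(29, 18) = 34597290. Through P₁: C(12, 4)·C(17, 14) = 336600. Through P₂: C(20, 10)·C(9, 8) = 1662804. Since P₁ is strictly southwest of P₂, a monotone path through both must visit P₁ then P₂; paths through both = C(12, 4)·C(8, 6)·C(9, 8) = 124740. Avoid both = 34597290 − 336600 − 1662804 + 124740 = 32722626.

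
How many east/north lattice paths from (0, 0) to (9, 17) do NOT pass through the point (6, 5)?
Number of paths = 2914340

Total paths from (0, 0) to (9, 17): C(26, 9) = 3124550. Paths through (6, 5): (paths (0, 0) → (6, 5)) × (paths (6, 5) → (9, 17)) = C(11, 6) · C(15, 3) = 462 · 455 = 210210. Avoidance count = 3124550 − 210210 = 2914340.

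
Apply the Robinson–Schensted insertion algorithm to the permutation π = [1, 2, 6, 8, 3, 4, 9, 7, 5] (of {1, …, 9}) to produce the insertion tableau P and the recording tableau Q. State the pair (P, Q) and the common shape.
P = [1, 2, 3, 4, 5] / [6, 7, 9] / [8];  Q = [1, 2, 3, 4, 7] / [5, 6, 8] / [9];  common shape = (5, 3, 1)

Row-insert the values π_1, π_2, … into P one at a time, bumping the leftmost entry strictly greater than the inserted value down to the next row. The recording tableau Q records, in position (i, j), the step at which that cell was added to P.
  Insert 1 (step 1): P = [1];  Q = [1]
  Insert 2 (step 2): P = [1, 2];  Q = [1, 2]
  Insert 6 (step 3): P = [1, 2, 6];  Q = [1, 2, 3]
  Insert 8 (step 4): P = [1, 2, 6, 8];  Q = [1, 2, 3, 4]
  Insert 3 (step 5): P = [1, 2, 3, 8] / [6];  Q = [1, 2, 3, 4] / [5]
  Insert 4 (step 6): P = [1, 2, 3, 4] / [6, 8];  Q = [1, 2, 3, 4] / [5, 6]
  Insert 9 (step 7): P = [1, 2, 3, 4, 9] / [6, 8];  Q = [1, 2, 3, 4, 7] / [5, 6]
  Insert 7 (step 8): P = [1, 2, 3, 4, 7] / [6, 8, 9];  Q = [1, 2, 3, 4, 7] / [5, 6, 8]
  Insert 5 (step 9): P = [1, 2, 3, 4, 5] / [6, 7, 9] / [8];  Q = [1, 2, 3, 4, 7] / [5, 6, 8] / [9]
Final shape: (5, 3, 1).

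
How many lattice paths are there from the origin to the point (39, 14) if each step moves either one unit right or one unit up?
Number of paths = 2403979904200

A monotone lattice path from (0, 0) to (39, 14) consists of 39 east steps and 14 north steps in some order, so it is determined by which 39 of the 53 steps are east. The count is C(53, 39) = 2403979904200.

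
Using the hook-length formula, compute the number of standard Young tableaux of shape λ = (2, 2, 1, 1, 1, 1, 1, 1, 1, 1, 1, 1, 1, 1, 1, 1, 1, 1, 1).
# SYT of shape (2, 2, 1, 1, 1, 1, 1, 1, 1, 1, 1, 1, 1, 1, 1, 1, 1, 1, 1) = 189

Hook-length formula: f^λ = n! / Π hook(c), product over all cells c of the Young diagram. For λ = (2, 2, 1, 1, 1, 1, 1, 1, 1, 1, 1, 1, 1, 1, 1, 1, 1, 1, 1), n = 21 boxes. Hook lengths by row (left-to-right, top-to-bottom): [20, 2]; [19, 1]; [17]; [16]; [15]; [14]; [13]; [12]; [11]; [10]; [9]; [8]; [7]; [6]; [5]; [4]; [3]; [2]; [1]. Product of hooks = 270322445352960000. So f^λ = 21! / 270322445352960000 = 51090942171709440000 / 270322445352960000 = 189.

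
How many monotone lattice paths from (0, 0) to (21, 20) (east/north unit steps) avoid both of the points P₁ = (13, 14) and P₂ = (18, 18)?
Number of paths = 143415967320

Inclusion–exclusion. Total paths: C(41, 21) = 269128937220. Through P₁: C(27, 13)·C(14, 8) = 60235074900. Through P₂: C(36, 18)·C(5, 3) = 90751353000. Since P₁ is strictly southwest of P₂, a monotone path through both must visit P₁ then P₂; paths through both = C(27, 13)·C(9, 5)·C(5, 3) = 25273458000. Avoid both = 269128937220 − 60235074900 − 90751353000 + 25273458000 = 143415967320.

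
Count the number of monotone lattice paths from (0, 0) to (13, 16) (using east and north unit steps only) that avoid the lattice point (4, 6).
Number of paths = 48464535

Total paths from (0, 0) to (13, 16): C(29, 13) = 67863915. Paths through (4, 6): (paths (0, 0) → (4, 6)) × (paths (4, 6) → (13, 16)) = C(10, 4) · C(19, 9) = 210 · 92378 = 19399380. Avoidance count = 67863915 − 19399380 = 48464535.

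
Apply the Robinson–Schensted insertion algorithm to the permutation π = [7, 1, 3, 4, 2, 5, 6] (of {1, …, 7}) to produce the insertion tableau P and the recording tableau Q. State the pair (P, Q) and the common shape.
P = [1, 2, 4, 5, 6] / [3] / [7];  Q = [1, 3, 4, 6, 7] / [2] / [5];  common shape = (5, 1, 1)

Row-insert the values π_1, π_2, … into P one at a time, bumping the leftmost entry strictly greater than the inserted value down to the next row. The recording tableau Q records, in position (i, j), the step at which that cell was added to P.
  Insert 7 (step 1): P = [7];  Q = [1]
  Insert 1 (step 2): P = [1] / [7];  Q = [1] / [2]
  Insert 3 (step 3): P = [1, 3] / [7];  Q = [1, 3] / [2]
  Insert 4 (step 4): P = [1, 3, 4] / [7];  Q = [1, 3, 4] / [2]
  Insert 2 (step 5): P = [1, 2, 4] / [3] / [7];  Q = [1, 3, 4] / [2] / [5]
  Insert 5 (step 6): P = [1, 2, 4, 5] / [3] / [7];  Q = [1, 3, 4, 6] / [2] / [5]
  Insert 6 (step 7): P = [1, 2, 4, 5, 6] / [3] / [7];  Q = [1, 3, 4, 6, 7] / [2] / [5]
Final shape: (5, 1, 1).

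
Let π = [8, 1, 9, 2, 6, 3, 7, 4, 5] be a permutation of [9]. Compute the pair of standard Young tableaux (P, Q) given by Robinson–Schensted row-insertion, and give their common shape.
P = [1, 2, 3, 4, 5] / [6, 7] / [8, 9];  Q = [1, 3, 5, 7, 9] / [2, 4] / [6, 8];  common shape = (5, 2, 2)

Row-insert the values π_1, π_2, … into P one at a time, bumping the leftmost entry strictly greater than the inserted value down to the next row. The recording tableau Q records, in position (i, j), the step at which that cell was added to P.
  Insert 8 (step 1): P = [8];  Q = [1]
  Insert 1 (step 2): P = [1] / [8];  Q = [1] / [2]
  Insert 9 (step 3): P = [1, 9] / [8];  Q = [1, 3] / [2]
  Insert 2 (step 4): P = [1, 2] / [8, 9];  Q = [1, 3] / [2, 4]
  Insert 6 (step 5): P = [1, 2, 6] / [8, 9];  Q = [1, 3, 5] / [2, 4]
  Insert 3 (step 6): P = [1, 2, 3] / [6, 9] / [8];  Q = [1, 3, 5] / [2, 4] / [6]
  Insert 7 (step 7): P = [1, 2, 3, 7] / [6, 9] / [8];  Q = [1, 3, 5, 7] / [2, 4] / [6]
  Insert 4 (step 8): P = [1, 2, 3, 4] / [6, 7] / [8, 9];  Q = [1, 3, 5, 7] / [2, 4] / [6, 8]
  Insert 5 (step 9): P = [1, 2, 3, 4, 5] / [6, 7] / [8, 9];  Q = [1, 3, 5, 7, 9] / [2, 4] / [6, 8]
Final shape: (5, 2, 2).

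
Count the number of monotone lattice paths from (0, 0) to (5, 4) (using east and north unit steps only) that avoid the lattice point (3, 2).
Number of paths = 66

Total paths from (0, 0) to (5, 4): C(9, 5) = 126. Paths through (3, 2): (paths (0, 0) → (3, 2)) × (paths (3, 2) → (5, 4)) = C(5, 3) · C(4, 2) = 10 · 6 = 60. Avoidance count = 126 − 60 = 66.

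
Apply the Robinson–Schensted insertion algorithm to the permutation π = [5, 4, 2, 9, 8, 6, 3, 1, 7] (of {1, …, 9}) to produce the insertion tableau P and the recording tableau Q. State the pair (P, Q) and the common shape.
P = [1, 3, 7] / [2, 6] / [4, 8] / [5] / [9];  Q = [1, 4, 9] / [2, 5] / [3, 6] / [7] / [8];  common shape = (3, 2, 2, 1, 1)

Row-insert the values π_1, π_2, … into P one at a time, bumping the leftmost entry strictly greater than the inserted value down to the next row. The recording tableau Q records, in position (i, j), the step at which that cell was added to P.
  Insert 5 (step 1): P = [5];  Q = [1]
  Insert 4 (step 2): P = [4] / [5];  Q = [1] / [2]
  Insert 2 (step 3): P = [2] / [4] / [5];  Q = [1] / [2] / [3]
  Insert 9 (step 4): P = [2, 9] / [4] / [5];  Q = [1, 4] / [2] / [3]
  Insert 8 (step 5): P = [2, 8] / [4, 9] / [5];  Q = [1, 4] / [2, 5] / [3]
  Insert 6 (step 6): P = [2, 6] / [4, 8] / [5, 9];  Q = [1, 4] / [2, 5] / [3, 6]
  Insert 3 (step 7): P = [2, 3] / [4, 6] / [5, 8] / [9];  Q = [1, 4] / [2, 5] / [3, 6] / [7]
  Insert 1 (step 8): P = [1, 3] / [2, 6] / [4, 8] / [5] / [9];  Q = [1, 4] / [2, 5] / [3, 6] / [7] / [8]
  Insert 7 (step 9): P = [1, 3, 7] / [2, 6] / [4, 8] / [5] / [9];  Q = [1, 4, 9] / [2, 5] / [3, 6] / [7] / [8]
Final shape: (3, 2, 2, 1, 1).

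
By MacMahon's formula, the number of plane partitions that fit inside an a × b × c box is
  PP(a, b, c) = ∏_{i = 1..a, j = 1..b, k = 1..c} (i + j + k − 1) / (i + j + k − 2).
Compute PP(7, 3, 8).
PP(7, 3, 8) = 4971151900

Evaluate the triple product over i = 1..7, j = 1..3, k = 1..8. The factors are (2/1) · (3/2) · (4/3) · (5/4) · (6/5) · (7/6) · (8/7) · (9/8) · … (168 factors total). The numerators and denominators telescope so the product is an integer; carrying out the multiplication exactly gives PP(7, 3, 8) = 4971151900.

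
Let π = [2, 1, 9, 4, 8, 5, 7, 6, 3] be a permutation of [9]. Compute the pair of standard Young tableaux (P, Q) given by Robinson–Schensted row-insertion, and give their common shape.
P = [1, 3, 5, 6] / [2, 4] / [7] / [8] / [9];  Q = [1, 3, 5, 7] / [2, 4] / [6] / [8] / [9];  common shape = (4, 2, 1, 1, 1)

Row-insert the values π_1, π_2, … into P one at a time, bumping the leftmost entry strictly greater than the inserted value down to the next row. The recording tableau Q records, in position (i, j), the step at which that cell was added to P.
  Insert 2 (step 1): P = [2];  Q = [1]
  Insert 1 (step 2): P = [1] / [2];  Q = [1] / [2]
  Insert 9 (step 3): P = [1, 9] / [2];  Q = [1, 3] / [2]
  Insert 4 (step 4): P = [1, 4] / [2, 9];  Q = [1, 3] / [2, 4]
  Insert 8 (step 5): P = [1, 4, 8] / [2, 9];  Q = [1, 3, 5] / [2, 4]
  Insert 5 (step 6): P = [1, 4, 5] / [2, 8] / [9];  Q = [1, 3, 5] / [2, 4] / [6]
  Insert 7 (step 7): P = [1, 4, 5, 7] / [2, 8] / [9];  Q = [1, 3, 5, 7] / [2, 4] / [6]
  Insert 6 (step 8): P = [1, 4, 5, 6] / [2, 7] / [8] / [9];  Q = [1, 3, 5, 7] / [2, 4] / [6] / [8]
  Insert 3 (step 9): P = [1, 3, 5, 6] / [2, 4] / [7] / [8] / [9];  Q = [1, 3, 5, 7] / [2, 4] / [6] / [8] / [9]
Final shape: (4, 2, 1, 1, 1).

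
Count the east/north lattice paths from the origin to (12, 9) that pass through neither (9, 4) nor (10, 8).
Number of paths = 133341

Inclusion–exclusion. Total paths: C(21, 12) = 293930. Through P₁: C(13, 9)·C(8, 3) = 40040. Through P₂: C(18, 10)·C(3, 2) = 131274. Since P₁ is strictly southwest of P₂, a monotone path through both must visit P₁ then P₂; paths through both = C(13, 9)·C(5, 1)·C(3, 2) = 10725. Avoid both = 293930 − 40040 − 131274 + 10725 = 133341.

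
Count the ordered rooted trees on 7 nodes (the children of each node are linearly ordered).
C_6 = 132

These ordered rooted trees are counted by the Catalan number C_n = (1/(n + 1)) · C(2n, n). For n = 6: C_6 = (1/7) · C(12, 6) = 924/7 = 132.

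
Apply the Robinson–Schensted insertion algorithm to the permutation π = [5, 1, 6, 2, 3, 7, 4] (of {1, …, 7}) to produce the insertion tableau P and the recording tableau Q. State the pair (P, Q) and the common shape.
P = [1, 2, 3, 4] / [5, 6, 7];  Q = [1, 3, 5, 6] / [2, 4, 7];  common shape = (4, 3)

Row-insert the values π_1, π_2, … into P one at a time, bumping the leftmost entry strictly greater than the inserted value down to the next row. The recording tableau Q records, in position (i, j), the step at which that cell was added to P.
  Insert 5 (step 1): P = [5];  Q = [1]
  Insert 1 (step 2): P = [1] / [5];  Q = [1] / [2]
  Insert 6 (step 3): P = [1, 6] / [5];  Q = [1, 3] / [2]
  Insert 2 (step 4): P = [1, 2] / [5, 6];  Q = [1, 3] / [2, 4]
  Insert 3 (step 5): P = [1, 2, 3] / [5, 6];  Q = [1, 3, 5] / [2, 4]
  Insert 7 (step 6): P = [1, 2, 3, 7] / [5, 6];  Q = [1, 3, 5, 6] / [2, 4]
  Insert 4 (step 7): P = [1, 2, 3, 4] / [5, 6, 7];  Q = [1, 3, 5, 6] / [2, 4, 7]
Final shape: (4, 3).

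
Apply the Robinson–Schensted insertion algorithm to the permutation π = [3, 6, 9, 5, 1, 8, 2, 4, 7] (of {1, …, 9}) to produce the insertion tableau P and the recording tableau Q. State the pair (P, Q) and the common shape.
P = [1, 2, 4, 7] / [3, 5, 8] / [6, 9];  Q = [1, 2, 3, 9] / [4, 6, 8] / [5, 7];  common shape = (4, 3, 2)

Row-insert the values π_1, π_2, … into P one at a time, bumping the leftmost entry strictly greater than the inserted value down to the next row. The recording tableau Q records, in position (i, j), the step at which that cell was added to P.
  Insert 3 (step 1): P = [3];  Q = [1]
  Insert 6 (step 2): P = [3, 6];  Q = [1, 2]
  Insert 9 (step 3): P = [3, 6, 9];  Q = [1, 2, 3]
  Insert 5 (step 4): P = [3, 5, 9] / [6];  Q = [1, 2, 3] / [4]
  Insert 1 (step 5): P = [1, 5, 9] / [3] / [6];  Q = [1, 2, 3] / [4] / [5]
  Insert 8 (step 6): P = [1, 5, 8] / [3, 9] / [6];  Q = [1, 2, 3] / [4, 6] / [5]
  Insert 2 (step 7): P = [1, 2, 8] / [3, 5] / [6, 9];  Q = [1, 2, 3] / [4, 6] / [5, 7]
  Insert 4 (step 8): P = [1, 2, 4] / [3, 5, 8] / [6, 9];  Q = [1, 2, 3] / [4, 6, 8] / [5, 7]
  Insert 7 (step 9): P = [1, 2, 4, 7] / [3, 5, 8] / [6, 9];  Q = [1, 2, 3, 9] / [4, 6, 8] / [5, 7]
Final shape: (4, 3, 2).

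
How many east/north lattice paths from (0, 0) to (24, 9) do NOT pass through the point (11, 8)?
Number of paths = 37508952

Total paths from (0, 0) to (24, 9): C(33, 24) = 38567100. Paths through (11, 8): (paths (0, 0) → (11, 8)) × (paths (11, 8) → (24, 9)) = C(19, 11) · C(14, 13) = 75582 · 14 = 1058148. Avoidance count = 38567100 − 1058148 = 37508952.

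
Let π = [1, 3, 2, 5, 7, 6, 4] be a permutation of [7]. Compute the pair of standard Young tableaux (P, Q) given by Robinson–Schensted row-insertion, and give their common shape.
P = [1, 2, 4, 6] / [3, 5] / [7];  Q = [1, 2, 4, 5] / [3, 6] / [7];  common shape = (4, 2, 1)

Row-insert the values π_1, π_2, … into P one at a time, bumping the leftmost entry strictly greater than the inserted value down to the next row. The recording tableau Q records, in position (i, j), the step at which that cell was added to P.
  Insert 1 (step 1): P = [1];  Q = [1]
  Insert 3 (step 2): P = [1, 3];  Q = [1, 2]
  Insert 2 (step 3): P = [1, 2] / [3];  Q = [1, 2] / [3]
  Insert 5 (step 4): P = [1, 2, 5] / [3];  Q = [1, 2, 4] / [3]
  Insert 7 (step 5): P = [1, 2, 5, 7] / [3];  Q = [1, 2, 4, 5] / [3]
  Insert 6 (step 6): P = [1, 2, 5, 6] / [3, 7];  Q = [1, 2, 4, 5] / [3, 6]
  Insert 4 (step 7): P = [1, 2, 4, 6] / [3, 5] / [7];  Q = [1, 2, 4, 5] / [3, 6] / [7]
Final shape: (4, 2, 1).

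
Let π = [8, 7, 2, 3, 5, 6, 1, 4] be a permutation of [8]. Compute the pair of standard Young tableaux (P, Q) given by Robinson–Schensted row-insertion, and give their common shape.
P = [1, 3, 4, 6] / [2, 5] / [7] / [8];  Q = [1, 4, 5, 6] / [2, 8] / [3] / [7];  common shape = (4, 2, 1, 1)

Row-insert the values π_1, π_2, … into P one at a time, bumping the leftmost entry strictly greater than the inserted value down to the next row. The recording tableau Q records, in position (i, j), the step at which that cell was added to P.
  Insert 8 (step 1): P = [8];  Q = [1]
  Insert 7 (step 2): P = [7] / [8];  Q = [1] / [2]
  Insert 2 (step 3): P = [2] / [7] / [8];  Q = [1] / [2] / [3]
  Insert 3 (step 4): P = [2, 3] / [7] / [8];  Q = [1, 4] / [2] / [3]
  Insert 5 (step 5): P = [2, 3, 5] / [7] / [8];  Q = [1, 4, 5] / [2] / [3]
  Insert 6 (step 6): P = [2, 3, 5, 6] / [7] / [8];  Q = [1, 4, 5, 6] / [2] / [3]
  Insert 1 (step 7): P = [1, 3, 5, 6] / [2] / [7] / [8];  Q = [1, 4, 5, 6] / [2] / [3] / [7]
  Insert 4 (step 8): P = [1, 3, 4, 6] / [2, 5] / [7] / [8];  Q = [1, 4, 5, 6] / [2, 8] / [3] / [7]
Final shape: (4, 2, 1, 1).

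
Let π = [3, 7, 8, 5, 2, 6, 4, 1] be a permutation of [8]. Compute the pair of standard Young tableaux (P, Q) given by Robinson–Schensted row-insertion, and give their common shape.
P = [1, 4, 6] / [2, 5] / [3, 8] / [7];  Q = [1, 2, 3] / [4, 6] / [5, 7] / [8];  common shape = (3, 2, 2, 1)

Row-insert the values π_1, π_2, … into P one at a time, bumping the leftmost entry strictly greater than the inserted value down to the next row. The recording tableau Q records, in position (i, j), the step at which that cell was added to P.
  Insert 3 (step 1): P = [3];  Q = [1]
  Insert 7 (step 2): P = [3, 7];  Q = [1, 2]
  Insert 8 (step 3): P = [3, 7, 8];  Q = [1, 2, 3]
  Insert 5 (step 4): P = [3, 5, 8] / [7];  Q = [1, 2, 3] / [4]
  Insert 2 (step 5): P = [2, 5, 8] / [3] / [7];  Q = [1, 2, 3] / [4] / [5]
  Insert 6 (step 6): P = [2, 5, 6] / [3, 8] / [7];  Q = [1, 2, 3] / [4, 6] / [5]
  Insert 4 (step 7): P = [2, 4, 6] / [3, 5] / [7, 8];  Q = [1, 2, 3] / [4, 6] / [5, 7]
  Insert 1 (step 8): P = [1, 4, 6] / [2, 5] / [3, 8] / [7];  Q = [1, 2, 3] / [4, 6] / [5, 7] / [8]
Final shape: (3, 2, 2, 1).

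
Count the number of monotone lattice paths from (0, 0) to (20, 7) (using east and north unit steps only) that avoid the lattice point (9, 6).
Number of paths = 827970

Total paths from (0, 0) to (20, 7): C(27, 20) = 888030. Paths through (9, 6): (paths (0, 0) → (9, 6)) × (paths (9, 6) → (20, 7)) = C(15, 9) · C(12, 11) = 5005 · 12 = 60060. Avoidance count = 888030 − 60060 = 827970.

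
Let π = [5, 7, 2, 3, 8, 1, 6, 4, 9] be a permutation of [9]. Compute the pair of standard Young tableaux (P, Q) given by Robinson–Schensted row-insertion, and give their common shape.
P = [1, 3, 4, 9] / [2, 6, 8] / [5, 7];  Q = [1, 2, 5, 9] / [3, 4, 7] / [6, 8];  common shape = (4, 3, 2)

Row-insert the values π_1, π_2, … into P one at a time, bumping the leftmost entry strictly greater than the inserted value down to the next row. The recording tableau Q records, in position (i, j), the step at which that cell was added to P.
  Insert 5 (step 1): P = [5];  Q = [1]
  Insert 7 (step 2): P = [5, 7];  Q = [1, 2]
  Insert 2 (step 3): P = [2, 7] / [5];  Q = [1, 2] / [3]
  Insert 3 (step 4): P = [2, 3] / [5, 7];  Q = [1, 2] / [3, 4]
  Insert 8 (step 5): P = [2, 3, 8] / [5, 7];  Q = [1, 2, 5] / [3, 4]
  Insert 1 (step 6): P = [1, 3, 8] / [2, 7] / [5];  Q = [1, 2, 5] / [3, 4] / [6]
  Insert 6 (step 7): P = [1, 3, 6] / [2, 7, 8] / [5];  Q = [1, 2, 5] / [3, 4, 7] / [6]
  Insert 4 (step 8): P = [1, 3, 4] / [2, 6, 8] / [5, 7];  Q = [1, 2, 5] / [3, 4, 7] / [6, 8]
  Insert 9 (step 9): P = [1, 3, 4, 9] / [2, 6, 8] / [5, 7];  Q = [1, 2, 5, 9] / [3, 4, 7] / [6, 8]
Final shape: (4, 3, 2).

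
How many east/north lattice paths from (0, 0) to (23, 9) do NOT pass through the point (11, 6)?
Number of paths = 22417720

Total paths from (0, 0) to (23, 9): C(32, 23) = 28048800. Paths through (11, 6): (paths (0, 0) → (11, 6)) × (paths (11, 6) → (23, 9)) = C(17, 11) · C(15, 12) = 12376 · 455 = 5631080. Avoidance count = 28048800 − 5631080 = 22417720.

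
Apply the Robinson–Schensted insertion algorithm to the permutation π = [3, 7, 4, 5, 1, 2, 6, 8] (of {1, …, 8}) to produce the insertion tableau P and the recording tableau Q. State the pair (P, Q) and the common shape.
P = [1, 2, 5, 6, 8] / [3, 4] / [7];  Q = [1, 2, 4, 7, 8] / [3, 6] / [5];  common shape = (5, 2, 1)

Row-insert the values π_1, π_2, … into P one at a time, bumping the leftmost entry strictly greater than the inserted value down to the next row. The recording tableau Q records, in position (i, j), the step at which that cell was added to P.
  Insert 3 (step 1): P = [3];  Q = [1]
  Insert 7 (step 2): P = [3, 7];  Q = [1, 2]
  Insert 4 (step 3): P = [3, 4] / [7];  Q = [1, 2] / [3]
  Insert 5 (step 4): P = [3, 4, 5] / [7];  Q = [1, 2, 4] / [3]
  Insert 1 (step 5): P = [1, 4, 5] / [3] / [7];  Q = [1, 2, 4] / [3] / [5]
  Insert 2 (step 6): P = [1, 2, 5] / [3, 4] / [7];  Q = [1, 2, 4] / [3, 6] / [5]
  Insert 6 (step 7): P = [1, 2, 5, 6] / [3, 4] / [7];  Q = [1, 2, 4, 7] / [3, 6] / [5]
  Insert 8 (step 8): P = [1, 2, 5, 6, 8] / [3, 4] / [7];  Q = [1, 2, 4, 7, 8] / [3, 6] / [5]
Final shape: (5, 2, 1).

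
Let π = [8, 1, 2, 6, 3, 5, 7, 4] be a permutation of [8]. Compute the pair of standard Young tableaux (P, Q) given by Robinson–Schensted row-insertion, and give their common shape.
P = [1, 2, 3, 4, 7] / [5] / [6] / [8];  Q = [1, 3, 4, 6, 7] / [2] / [5] / [8];  common shape = (5, 1, 1, 1)

Row-insert the values π_1, π_2, … into P one at a time, bumping the leftmost entry strictly greater than the inserted value down to the next row. The recording tableau Q records, in position (i, j), the step at which that cell was added to P.
  Insert 8 (step 1): P = [8];  Q = [1]
  Insert 1 (step 2): P = [1] / [8];  Q = [1] / [2]
  Insert 2 (step 3): P = [1, 2] / [8];  Q = [1, 3] / [2]
  Insert 6 (step 4): P = [1, 2, 6] / [8];  Q = [1, 3, 4] / [2]
  Insert 3 (step 5): P = [1, 2, 3] / [6] / [8];  Q = [1, 3, 4] / [2] / [5]
  Insert 5 (step 6): P = [1, 2, 3, 5] / [6] / [8];  Q = [1, 3, 4, 6] / [2] / [5]
  Insert 7 (step 7): P = [1, 2, 3, 5, 7] / [6] / [8];  Q = [1, 3, 4, 6, 7] / [2] / [5]
  Insert 4 (step 8): P = [1, 2, 3, 4, 7] / [5] / [6] / [8];  Q = [1, 3, 4, 6, 7] / [2] / [5] / [8]
Final shape: (5, 1, 1, 1).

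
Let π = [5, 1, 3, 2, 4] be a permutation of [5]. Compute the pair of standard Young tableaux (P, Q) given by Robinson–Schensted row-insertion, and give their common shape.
P = [1, 2, 4] / [3] / [5];  Q = [1, 3, 5] / [2] / [4];  common shape = (3, 1, 1)

Row-insert the values π_1, π_2, … into P one at a time, bumping the leftmost entry strictly greater than the inserted value down to the next row. The recording tableau Q records, in position (i, j), the step at which that cell was added to P.
  Insert 5 (step 1): P = [5];  Q = [1]
  Insert 1 (step 2): P = [1] / [5];  Q = [1] / [2]
  Insert 3 (step 3): P = [1, 3] / [5];  Q = [1, 3] / [2]
  Insert 2 (step 4): P = [1, 2] / [3] / [5];  Q = [1, 3] / [2] / [4]
  Insert 4 (step 5): P = [1, 2, 4] / [3] / [5];  Q = [1, 3, 5] / [2] / [4]
Final shape: (3, 1, 1).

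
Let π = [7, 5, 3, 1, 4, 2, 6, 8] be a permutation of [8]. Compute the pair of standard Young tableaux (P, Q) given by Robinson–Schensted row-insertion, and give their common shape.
P = [1, 2, 6, 8] / [3, 4] / [5] / [7];  Q = [1, 5, 7, 8] / [2, 6] / [3] / [4];  common shape = (4, 2, 1, 1)

Row-insert the values π_1, π_2, … into P one at a time, bumping the leftmost entry strictly greater than the inserted value down to the next row. The recording tableau Q records, in position (i, j), the step at which that cell was added to P.
  Insert 7 (step 1): P = [7];  Q = [1]
  Insert 5 (step 2): P = [5] / [7];  Q = [1] / [2]
  Insert 3 (step 3): P = [3] / [5] / [7];  Q = [1] / [2] / [3]
  Insert 1 (step 4): P = [1] / [3] / [5] / [7];  Q = [1] / [2] / [3] / [4]
  Insert 4 (step 5): P = [1, 4] / [3] / [5] / [7];  Q = [1, 5] / [2] / [3] / [4]
  Insert 2 (step 6): P = [1, 2] / [3, 4] / [5] / [7];  Q = [1, 5] / [2, 6] / [3] / [4]
  Insert 6 (step 7): P = [1, 2, 6] / [3, 4] / [5] / [7];  Q = [1, 5, 7] / [2, 6] / [3] / [4]
  Insert 8 (step 8): P = [1, 2, 6, 8] / [3, 4] / [5] / [7];  Q = [1, 5, 7, 8] / [2, 6] / [3] / [4]
Final shape: (4, 2, 1, 1).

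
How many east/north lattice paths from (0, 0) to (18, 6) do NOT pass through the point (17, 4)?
Number of paths = 116641

Total paths from (0, 0) to (18, 6): C(24, 18) = 134596. Paths through (17, 4): (paths (0, 0) → (17, 4)) × (paths (17, 4) → (18, 6)) = C(21, 17) · C(3, 1) = 5985 · 3 = 17955. Avoidance count = 134596 − 17955 = 116641.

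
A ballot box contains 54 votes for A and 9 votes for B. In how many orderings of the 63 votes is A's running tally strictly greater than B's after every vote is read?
Strict-lead orderings = 16905492725

Total orderings of the 63 votes with 54 for A: C(63, 54) = 23667689815. By the Bertrand ballot formula (Cycle Lemma / reflection principle), the number of orderings in which A is strictly ahead of B throughout is (p − q)/(p + q) · C(p + q, p) = (54 − 9)/(54 + 9) · 23667689815 = 16905492725.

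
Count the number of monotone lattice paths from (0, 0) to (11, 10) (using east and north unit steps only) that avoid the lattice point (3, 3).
Number of paths = 224016

Total paths from (0, 0) to (11, 10): C(21, 11) = 352716. Paths through (3, 3): (paths (0, 0) → (3, 3)) × (paths (3, 3) → (11, 10)) = C(6, 3) · C(15, 8) = 20 · 6435 = 128700. Avoidance count = 352716 − 128700 = 224016.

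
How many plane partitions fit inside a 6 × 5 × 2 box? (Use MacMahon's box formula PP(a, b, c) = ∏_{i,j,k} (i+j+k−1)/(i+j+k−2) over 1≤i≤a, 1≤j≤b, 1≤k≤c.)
PP(6, 5, 2) = 60984

Evaluate the triple product over i = 1..6, j = 1..5, k = 1..2. The factors are (2/1) · (3/2) · (3/2) · (4/3) · (4/3) · (5/4) · (5/4) · (6/5) · … (60 factors total). The numerators and denominators telescope so the product is an integer; carrying out the multiplication exactly gives PP(6, 5, 2) = 60984.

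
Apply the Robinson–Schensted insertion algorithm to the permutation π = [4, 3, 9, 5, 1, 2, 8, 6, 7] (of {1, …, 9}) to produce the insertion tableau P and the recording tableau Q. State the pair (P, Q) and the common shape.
P = [1, 2, 6, 7] / [3, 5, 8] / [4, 9];  Q = [1, 3, 7, 9] / [2, 4, 8] / [5, 6];  common shape = (4, 3, 2)

Row-insert the values π_1, π_2, … into P one at a time, bumping the leftmost entry strictly greater than the inserted value down to the next row. The recording tableau Q records, in position (i, j), the step at which that cell was added to P.
  Insert 4 (step 1): P = [4];  Q = [1]
  Insert 3 (step 2): P = [3] / [4];  Q = [1] / [2]
  Insert 9 (step 3): P = [3, 9] / [4];  Q = [1, 3] / [2]
  Insert 5 (step 4): P = [3, 5] / [4, 9];  Q = [1, 3] / [2, 4]
  Insert 1 (step 5): P = [1, 5] / [3, 9] / [4];  Q = [1, 3] / [2, 4] / [5]
  Insert 2 (step 6): P = [1, 2] / [3, 5] / [4, 9];  Q = [1, 3] / [2, 4] / [5, 6]
  Insert 8 (step 7): P = [1, 2, 8] / [3, 5] / [4, 9];  Q = [1, 3, 7] / [2, 4] / [5, 6]
  Insert 6 (step 8): P = [1, 2, 6] / [3, 5, 8] / [4, 9];  Q = [1, 3, 7] / [2, 4, 8] / [5, 6]
  Insert 7 (step 9): P = [1, 2, 6, 7] / [3, 5, 8] / [4, 9];  Q = [1, 3, 7, 9] / [2, 4, 8] / [5, 6]
Final shape: (4, 3, 2).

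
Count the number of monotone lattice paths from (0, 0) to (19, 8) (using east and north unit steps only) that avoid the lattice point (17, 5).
Number of paths = 1956735

Total paths from (0, 0) to (19, 8): C(27, 19) = 2220075. Paths through (17, 5): (paths (0, 0) → (17, 5)) × (paths (17, 5) → (19, 8)) = C(22, 17) · C(5, 2) = 26334 · 10 = 263340. Avoidance count = 2220075 − 263340 = 1956735.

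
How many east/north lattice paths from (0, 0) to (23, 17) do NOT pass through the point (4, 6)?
Number of paths = 77260645800

Total paths from (0, 0) to (23, 17): C(40, 23) = 88732378800. Paths through (4, 6): (paths (0, 0) → (4, 6)) × (paths (4, 6) → (23, 17)) = C(10, 4) · C(30, 19) = 210 · 54627300 = 11471733000. Avoidance count = 88732378800 − 11471733000 = 77260645800.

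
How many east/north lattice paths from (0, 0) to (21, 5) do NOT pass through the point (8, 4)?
Number of paths = 58850

Total paths from (0, 0) to (21, 5): C(26, 21) = 65780. Paths through (8, 4): (paths (0, 0) → (8, 4)) × (paths (8, 4) → (21, 5)) = C(12, 8) · C(14, 13) = 495 · 14 = 6930. Avoidance count = 65780 − 6930 = 58850.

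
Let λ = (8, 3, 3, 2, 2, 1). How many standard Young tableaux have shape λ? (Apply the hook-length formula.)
# SYT of shape (8, 3, 3, 2, 2, 1) = 21976920

Hook-length formula: f^λ = n! / Π hook(c), product over all cells c of the Young diagram. For λ = (8, 3, 3, 2, 2, 1), n = 19 boxes. Hook lengths by row (left-to-right, top-to-bottom): [13, 11, 8, 5, 4, 3, 2, 1]; [7, 5, 2]; [6, 4, 1]; [4, 2]; [3, 1]; [1]. Product of hooks = 5535129600. So f^λ = 19! / 5535129600 = 121645100408832000 / 5535129600 = 21976920.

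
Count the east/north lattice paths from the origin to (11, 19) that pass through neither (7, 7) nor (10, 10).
Number of paths = 47219900

Inclusion–exclusion. Total paths: C(30, 11) = 54627300. Through P₁: C(14, 7)·C(16, 4) = 6246240. Through P₂: C(20, 10)·C(10, 1) = 1847560. Since P₁ is strictly southwest of P₂, a monotone path through both must visit P₁ then P₂; paths through both = C(14, 7)·C(6, 3)·C(10, 1) = 686400. Avoid both = 54627300 − 6246240 − 1847560 + 686400 = 47219900.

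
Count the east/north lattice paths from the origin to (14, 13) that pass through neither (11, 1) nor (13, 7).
Number of paths = 19512552

Inclusion–exclusion. Total paths: C(27, 14) = 20058300. Through P₁: C(12, 11)·C(15, 3) = 5460. Through P₂: C(20, 13)·C(7, 1) = 542640. Since P₁ is strictly southwest of P₂, a monotone path through both must visit P₁ then P₂; paths through both = C(12, 11)·C(8, 2)·C(7, 1) = 2352. Avoid both = 20058300 − 5460 − 542640 + 2352 = 19512552.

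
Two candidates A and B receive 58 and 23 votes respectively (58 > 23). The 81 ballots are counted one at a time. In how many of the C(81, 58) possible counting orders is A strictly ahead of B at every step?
Strict-lead orderings = 41222065689825748000

Total orderings of the 81 votes with 58 for A: C(81, 58) = 95399637739311016800. By the Bertrand ballot formula (Cycle Lemma / reflection principle), the number of orderings in which A is strictly ahead of B throughout is (p − q)/(p + q) · C(p + q, p) = (58 − 23)/(58 + 23) · 95399637739311016800 = 41222065689825748000.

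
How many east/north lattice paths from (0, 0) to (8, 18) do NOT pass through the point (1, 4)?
Number of paths = 980875

Total paths from (0, 0) to (8, 18): C(26, 8) = 1562275. Paths through (1, 4): (paths (0, 0) → (1, 4)) × (paths (1, 4) → (8, 18)) = C(5, 1) · C(21, 7) = 5 · 116280 = 581400. Avoidance count = 1562275 − 581400 = 980875.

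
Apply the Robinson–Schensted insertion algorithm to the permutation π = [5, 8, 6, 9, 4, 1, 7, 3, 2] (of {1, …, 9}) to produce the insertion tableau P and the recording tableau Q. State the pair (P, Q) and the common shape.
P = [1, 2, 7] / [3, 6] / [4, 9] / [5] / [8];  Q = [1, 2, 4] / [3, 7] / [5, 8] / [6] / [9];  common shape = (3, 2, 2, 1, 1)

Row-insert the values π_1, π_2, … into P one at a time, bumping the leftmost entry strictly greater than the inserted value down to the next row. The recording tableau Q records, in position (i, j), the step at which that cell was added to P.
  Insert 5 (step 1): P = [5];  Q = [1]
  Insert 8 (step 2): P = [5, 8];  Q = [1, 2]
  Insert 6 (step 3): P = [5, 6] / [8];  Q = [1, 2] / [3]
  Insert 9 (step 4): P = [5, 6, 9] / [8];  Q = [1, 2, 4] / [3]
  Insert 4 (step 5): P = [4, 6, 9] / [5] / [8];  Q = [1, 2, 4] / [3] / [5]
  Insert 1 (step 6): P = [1, 6, 9] / [4] / [5] / [8];  Q = [1, 2, 4] / [3] / [5] / [6]
  Insert 7 (step 7): P = [1, 6, 7] / [4, 9] / [5] / [8];  Q = [1, 2, 4] / [3, 7] / [5] / [6]
  Insert 3 (step 8): P = [1, 3, 7] / [4, 6] / [5, 9] / [8];  Q = [1, 2, 4] / [3, 7] / [5, 8] / [6]
  Insert 2 (step 9): P = [1, 2, 7] / [3, 6] / [4, 9] / [5] / [8];  Q = [1, 2, 4] / [3, 7] / [5, 8] / [6] / [9]
Final shape: (3, 2, 2, 1, 1).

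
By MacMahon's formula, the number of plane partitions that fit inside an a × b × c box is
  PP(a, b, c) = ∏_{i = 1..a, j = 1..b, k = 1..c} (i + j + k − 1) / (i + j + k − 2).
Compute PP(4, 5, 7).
PP(4, 5, 7) = 868489479

Evaluate the triple product over i = 1..4, j = 1..5, k = 1..7. The factors are (2/1) · (3/2) · (4/3) · (5/4) · (6/5) · (7/6) · (8/7) · (3/2) · … (140 factors total). The numerators and denominators telescope so the product is an integer; carrying out the multiplication exactly gives PP(4, 5, 7) = 868489479.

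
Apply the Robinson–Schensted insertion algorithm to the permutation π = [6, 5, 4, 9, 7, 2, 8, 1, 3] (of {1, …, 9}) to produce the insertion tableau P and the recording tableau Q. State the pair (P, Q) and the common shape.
P = [1, 3, 8] / [2, 7] / [4, 9] / [5] / [6];  Q = [1, 4, 7] / [2, 5] / [3, 9] / [6] / [8];  common shape = (3, 2, 2, 1, 1)

Row-insert the values π_1, π_2, … into P one at a time, bumping the leftmost entry strictly greater than the inserted value down to the next row. The recording tableau Q records, in position (i, j), the step at which that cell was added to P.
  Insert 6 (step 1): P = [6];  Q = [1]
  Insert 5 (step 2): P = [5] / [6];  Q = [1] / [2]
  Insert 4 (step 3): P = [4] / [5] / [6];  Q = [1] / [2] / [3]
  Insert 9 (step 4): P = [4, 9] / [5] / [6];  Q = [1, 4] / [2] / [3]
  Insert 7 (step 5): P = [4, 7] / [5, 9] / [6];  Q = [1, 4] / [2, 5] / [3]
  Insert 2 (step 6): P = [2, 7] / [4, 9] / [5] / [6];  Q = [1, 4] / [2, 5] / [3] / [6]
  Insert 8 (step 7): P = [2, 7, 8] / [4, 9] / [5] / [6];  Q = [1, 4, 7] / [2, 5] / [3] / [6]
  Insert 1 (step 8): P = [1, 7, 8] / [2, 9] / [4] / [5] / [6];  Q = [1, 4, 7] / [2, 5] / [3] / [6] / [8]
  Insert 3 (step 9): P = [1, 3, 8] / [2, 7] / [4, 9] / [5] / [6];  Q = [1, 4, 7] / [2, 5] / [3, 9] / [6] / [8]
Final shape: (3, 2, 2, 1, 1).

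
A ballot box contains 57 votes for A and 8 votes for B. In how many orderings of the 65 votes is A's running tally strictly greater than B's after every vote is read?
Strict-lead orderings = 3804949176

Total orderings of the 65 votes with 57 for A: C(65, 57) = 5047381560. By the Bertrand ballot formula (Cycle Lemma / reflection principle), the number of orderings in which A is strictly ahead of B throughout is (p − q)/(p + q) · C(p + q, p) = (57 − 8)/(57 + 8) · 5047381560 = 3804949176.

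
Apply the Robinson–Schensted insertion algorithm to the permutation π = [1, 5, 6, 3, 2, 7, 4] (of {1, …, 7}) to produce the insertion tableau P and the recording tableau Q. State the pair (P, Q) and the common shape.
P = [1, 2, 4, 7] / [3, 6] / [5];  Q = [1, 2, 3, 6] / [4, 7] / [5];  common shape = (4, 2, 1)

Row-insert the values π_1, π_2, … into P one at a time, bumping the leftmost entry strictly greater than the inserted value down to the next row. The recording tableau Q records, in position (i, j), the step at which that cell was added to P.
  Insert 1 (step 1): P = [1];  Q = [1]
  Insert 5 (step 2): P = [1, 5];  Q = [1, 2]
  Insert 6 (step 3): P = [1, 5, 6];  Q = [1, 2, 3]
  Insert 3 (step 4): P = [1, 3, 6] / [5];  Q = [1, 2, 3] / [4]
  Insert 2 (step 5): P = [1, 2, 6] / [3] / [5];  Q = [1, 2, 3] / [4] / [5]
  Insert 7 (step 6): P = [1, 2, 6, 7] / [3] / [5];  Q = [1, 2, 3, 6] / [4] / [5]
  Insert 4 (step 7): P = [1, 2, 4, 7] / [3, 6] / [5];  Q = [1, 2, 3, 6] / [4, 7] / [5]
Final shape: (4, 2, 1).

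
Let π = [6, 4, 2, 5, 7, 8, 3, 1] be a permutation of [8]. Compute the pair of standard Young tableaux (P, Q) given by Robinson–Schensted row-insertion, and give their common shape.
P = [1, 3, 7, 8] / [2, 5] / [4] / [6];  Q = [1, 4, 5, 6] / [2, 7] / [3] / [8];  common shape = (4, 2, 1, 1)

Row-insert the values π_1, π_2, … into P one at a time, bumping the leftmost entry strictly greater than the inserted value down to the next row. The recording tableau Q records, in position (i, j), the step at which that cell was added to P.
  Insert 6 (step 1): P = [6];  Q = [1]
  Insert 4 (step 2): P = [4] / [6];  Q = [1] / [2]
  Insert 2 (step 3): P = [2] / [4] / [6];  Q = [1] / [2] / [3]
  Insert 5 (step 4): P = [2, 5] / [4] / [6];  Q = [1, 4] / [2] / [3]
  Insert 7 (step 5): P = [2, 5, 7] / [4] / [6];  Q = [1, 4, 5] / [2] / [3]
  Insert 8 (step 6): P = [2, 5, 7, 8] / [4] / [6];  Q = [1, 4, 5, 6] / [2] / [3]
  Insert 3 (step 7): P = [2, 3, 7, 8] / [4, 5] / [6];  Q = [1, 4, 5, 6] / [2, 7] / [3]
  Insert 1 (step 8): P = [1, 3, 7, 8] / [2, 5] / [4] / [6];  Q = [1, 4, 5, 6] / [2, 7] / [3] / [8]
Final shape: (4, 2, 1, 1).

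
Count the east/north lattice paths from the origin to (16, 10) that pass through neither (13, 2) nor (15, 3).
Number of paths = 5290402

Inclusion–exclusion. Total paths: C(26, 16) = 5311735. Through P₁: C(15, 13)·C(11, 3) = 17325. Through P₂: C(18, 15)·C(8, 1) = 6528. Since P₁ is strictly southwest of P₂, a monotone path through both must visit P₁ then P₂; paths through both = C(15, 13)·C(3, 2)·C(8, 1) = 2520. Avoid both = 5311735 − 17325 − 6528 + 2520 = 5290402.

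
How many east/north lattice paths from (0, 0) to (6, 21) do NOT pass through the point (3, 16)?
Number of paths = 241746

Total paths from (0, 0) to (6, 21): C(27, 6) = 296010. Paths through (3, 16): (paths (0, 0) → (3, 16)) × (paths (3, 16) → (6, 21)) = C(19, 3) · C(8, 3) = 969 · 56 = 54264. Avoidance count = 296010 − 54264 = 241746.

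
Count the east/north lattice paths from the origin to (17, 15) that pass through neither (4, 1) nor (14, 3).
Number of paths = 465271970

Inclusion–exclusion. Total paths: C(32, 17) = 565722720. Through P₁: C(5, 4)·C(27, 13) = 100291500. Through P₂: C(17, 14)·C(15, 3) = 309400. Since P₁ is strictly southwest of P₂, a monotone path through both must visit P₁ then P₂; paths through both = C(5, 4)·C(12, 10)·C(15, 3) = 150150. Avoid both = 565722720 − 100291500 − 309400 + 150150 = 465271970.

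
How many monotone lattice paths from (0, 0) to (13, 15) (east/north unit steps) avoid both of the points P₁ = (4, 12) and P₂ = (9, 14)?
Number of paths = 33146910

Inclusion–exclusion. Total paths: C(28, 13) = 37442160. Through P₁: C(16, 4)·C(12, 9) = 400400. Through P₂: C(23, 9)·C(5, 4) = 4085950. Since P₁ is strictly southwest of P₂, a monotone path through both must visit P₁ then P₂; paths through both = C(16, 4)·C(7, 5)·C(5, 4) = 191100. Avoid both = 37442160 − 400400 − 4085950 + 191100 = 33146910.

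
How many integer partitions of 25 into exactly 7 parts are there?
p(25, 7 parts) = 248

Partitions of n into exactly k parts are in bijection with partitions of n − k into at most k parts (subtract 1 from each part). So p(25, exactly 7) = p(18, parts ≤ 7). Computing via the recurrence p(m, j) = p(m, j−1) + p(m−j, j) gives 248.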